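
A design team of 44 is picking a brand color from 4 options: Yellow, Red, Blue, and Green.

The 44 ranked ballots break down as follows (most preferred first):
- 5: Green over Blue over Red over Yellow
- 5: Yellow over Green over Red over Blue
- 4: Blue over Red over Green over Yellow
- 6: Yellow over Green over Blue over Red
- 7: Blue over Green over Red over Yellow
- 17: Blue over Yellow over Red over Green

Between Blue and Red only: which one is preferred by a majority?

Blue is ranked above Red on 39 ballots; Red above Blue on 5.

Blue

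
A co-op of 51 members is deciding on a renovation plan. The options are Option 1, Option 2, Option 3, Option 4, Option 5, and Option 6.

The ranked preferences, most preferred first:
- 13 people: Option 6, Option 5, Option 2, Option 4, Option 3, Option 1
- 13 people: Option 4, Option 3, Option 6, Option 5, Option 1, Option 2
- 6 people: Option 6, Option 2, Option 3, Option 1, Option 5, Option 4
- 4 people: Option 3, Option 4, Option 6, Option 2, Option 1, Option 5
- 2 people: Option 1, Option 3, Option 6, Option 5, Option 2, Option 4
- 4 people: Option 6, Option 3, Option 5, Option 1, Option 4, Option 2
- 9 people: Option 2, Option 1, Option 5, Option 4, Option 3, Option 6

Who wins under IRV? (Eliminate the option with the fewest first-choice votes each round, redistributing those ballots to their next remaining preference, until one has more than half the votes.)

Option 4

Round 1: Option 1 2, Option 2 9, Option 3 4, Option 4 13, Option 5 0, Option 6 23. Option 5 eliminated.
Round 2: Option 1 2, Option 2 9, Option 3 4, Option 4 13, Option 6 23. Option 1 eliminated.
Round 3: Option 2 9, Option 3 6, Option 4 13, Option 6 23. Option 3 eliminated.
Round 4: Option 2 9, Option 4 17, Option 6 25. Option 2 eliminated.
Round 5: Option 4 26, Option 6 25. Option 4 has a majority (≥26).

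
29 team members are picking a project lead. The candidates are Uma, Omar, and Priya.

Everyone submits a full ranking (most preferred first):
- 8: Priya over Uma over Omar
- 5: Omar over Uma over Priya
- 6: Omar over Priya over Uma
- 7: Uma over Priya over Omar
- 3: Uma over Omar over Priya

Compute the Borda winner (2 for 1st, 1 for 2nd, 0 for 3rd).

Uma: 8×1 + 5×1 + 6×0 + 7×2 + 3×2 = 33
Omar: 8×0 + 5×2 + 6×2 + 7×0 + 3×1 = 25
Priya: 8×2 + 5×0 + 6×1 + 7×1 + 3×0 = 29

Uma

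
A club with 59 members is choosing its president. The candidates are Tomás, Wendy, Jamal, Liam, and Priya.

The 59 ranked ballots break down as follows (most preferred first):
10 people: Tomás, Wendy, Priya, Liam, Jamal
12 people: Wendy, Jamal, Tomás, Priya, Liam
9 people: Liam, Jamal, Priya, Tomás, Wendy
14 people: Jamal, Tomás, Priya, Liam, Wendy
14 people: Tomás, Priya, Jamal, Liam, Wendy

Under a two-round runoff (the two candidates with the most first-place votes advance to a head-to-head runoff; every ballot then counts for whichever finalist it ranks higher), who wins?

Round 1 first-place votes: Tomás 24, Wendy 12, Jamal 14, Liam 9, Priya 0. Tomás and Jamal advance.
Runoff: Tomás is ranked above Jamal on 24 ballots, Jamal above Tomás on 35.

Jamal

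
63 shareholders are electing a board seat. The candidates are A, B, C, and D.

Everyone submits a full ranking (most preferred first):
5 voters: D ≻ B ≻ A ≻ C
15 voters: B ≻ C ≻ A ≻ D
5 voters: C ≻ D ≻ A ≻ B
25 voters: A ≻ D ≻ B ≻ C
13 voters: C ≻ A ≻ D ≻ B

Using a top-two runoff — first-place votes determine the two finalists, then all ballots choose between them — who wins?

Round 1 first-place votes: A 25, B 15, C 18, D 5. A and C advance.
Runoff: A is ranked above C on 30 ballots, C above A on 33.

C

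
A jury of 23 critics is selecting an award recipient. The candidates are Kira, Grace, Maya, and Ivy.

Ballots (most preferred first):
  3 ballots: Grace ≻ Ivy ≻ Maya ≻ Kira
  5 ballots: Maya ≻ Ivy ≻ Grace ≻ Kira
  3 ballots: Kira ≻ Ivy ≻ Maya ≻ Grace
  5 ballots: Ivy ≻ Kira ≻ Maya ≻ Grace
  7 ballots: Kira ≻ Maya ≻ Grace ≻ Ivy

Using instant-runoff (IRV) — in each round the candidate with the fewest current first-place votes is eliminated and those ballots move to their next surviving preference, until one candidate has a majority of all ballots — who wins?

Round 1: Kira 10, Grace 3, Maya 5, Ivy 5. Grace eliminated.
Round 2: Kira 10, Maya 5, Ivy 8. Maya eliminated.
Round 3: Kira 10, Ivy 13. Ivy has a majority (≥12).

Ivy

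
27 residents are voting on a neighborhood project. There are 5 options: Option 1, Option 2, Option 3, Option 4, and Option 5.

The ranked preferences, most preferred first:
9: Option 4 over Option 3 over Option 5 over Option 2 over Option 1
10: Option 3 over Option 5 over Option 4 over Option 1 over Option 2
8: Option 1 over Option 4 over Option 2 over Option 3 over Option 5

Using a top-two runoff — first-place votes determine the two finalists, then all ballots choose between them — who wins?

Round 1 first-place votes: Option 1 8, Option 2 0, Option 3 10, Option 4 9, Option 5 0. Option 3 and Option 4 advance.
Runoff: Option 3 is ranked above Option 4 on 10 ballots, Option 4 above Option 3 on 17.

Option 4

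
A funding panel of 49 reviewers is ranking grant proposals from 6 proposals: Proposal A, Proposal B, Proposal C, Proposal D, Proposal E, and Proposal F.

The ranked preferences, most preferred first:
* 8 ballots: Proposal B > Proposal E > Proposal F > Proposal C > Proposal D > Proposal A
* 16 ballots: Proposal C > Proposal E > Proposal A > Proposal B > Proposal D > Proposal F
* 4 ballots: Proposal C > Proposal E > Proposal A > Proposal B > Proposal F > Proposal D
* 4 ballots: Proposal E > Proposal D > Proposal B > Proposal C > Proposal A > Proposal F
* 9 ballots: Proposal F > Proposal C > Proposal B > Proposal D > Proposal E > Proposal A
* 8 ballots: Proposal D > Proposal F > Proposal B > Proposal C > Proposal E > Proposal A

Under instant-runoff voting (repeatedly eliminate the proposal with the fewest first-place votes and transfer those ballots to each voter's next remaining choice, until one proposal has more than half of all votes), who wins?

Round 1: Proposal A 0, Proposal B 8, Proposal C 20, Proposal D 8, Proposal E 4, Proposal F 9. Proposal A eliminated.
Round 2: Proposal B 8, Proposal C 20, Proposal D 8, Proposal E 4, Proposal F 9. Proposal E eliminated.
Round 3: Proposal B 8, Proposal C 20, Proposal D 12, Proposal F 9. Proposal B eliminated.
Round 4: Proposal C 20, Proposal D 12, Proposal F 17. Proposal D eliminated.
Round 5: Proposal C 24, Proposal F 25. Proposal F has a majority (≥25).

Proposal F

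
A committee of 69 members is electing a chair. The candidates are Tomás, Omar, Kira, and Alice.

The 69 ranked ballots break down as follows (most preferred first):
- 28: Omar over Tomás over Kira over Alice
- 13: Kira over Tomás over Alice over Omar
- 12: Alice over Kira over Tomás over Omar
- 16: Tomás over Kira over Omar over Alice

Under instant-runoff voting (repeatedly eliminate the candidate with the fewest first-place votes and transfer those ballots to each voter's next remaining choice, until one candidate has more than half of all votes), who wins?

Kira

Round 1: Tomás 16, Omar 28, Kira 13, Alice 12. Alice eliminated.
Round 2: Tomás 16, Omar 28, Kira 25. Tomás eliminated.
Round 3: Omar 28, Kira 41. Kira has a majority (≥35).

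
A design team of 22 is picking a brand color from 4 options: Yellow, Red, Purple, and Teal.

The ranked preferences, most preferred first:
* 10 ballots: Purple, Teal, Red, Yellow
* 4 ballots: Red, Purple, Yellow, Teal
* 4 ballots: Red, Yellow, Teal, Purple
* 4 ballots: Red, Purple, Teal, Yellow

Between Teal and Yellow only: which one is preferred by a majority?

Teal

Teal is ranked above Yellow on 14 ballots; Yellow above Teal on 8.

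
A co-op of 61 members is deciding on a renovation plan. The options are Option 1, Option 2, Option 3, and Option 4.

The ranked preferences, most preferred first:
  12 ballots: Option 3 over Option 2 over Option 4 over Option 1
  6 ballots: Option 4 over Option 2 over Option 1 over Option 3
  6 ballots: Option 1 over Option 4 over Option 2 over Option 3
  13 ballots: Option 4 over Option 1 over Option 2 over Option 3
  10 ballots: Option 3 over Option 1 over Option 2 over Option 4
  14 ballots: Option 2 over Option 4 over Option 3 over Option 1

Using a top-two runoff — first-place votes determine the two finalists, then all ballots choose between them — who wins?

Round 1 first-place votes: Option 1 6, Option 2 14, Option 3 22, Option 4 19. Option 3 and Option 4 advance.
Runoff: Option 3 is ranked above Option 4 on 22 ballots, Option 4 above Option 3 on 39.

Option 4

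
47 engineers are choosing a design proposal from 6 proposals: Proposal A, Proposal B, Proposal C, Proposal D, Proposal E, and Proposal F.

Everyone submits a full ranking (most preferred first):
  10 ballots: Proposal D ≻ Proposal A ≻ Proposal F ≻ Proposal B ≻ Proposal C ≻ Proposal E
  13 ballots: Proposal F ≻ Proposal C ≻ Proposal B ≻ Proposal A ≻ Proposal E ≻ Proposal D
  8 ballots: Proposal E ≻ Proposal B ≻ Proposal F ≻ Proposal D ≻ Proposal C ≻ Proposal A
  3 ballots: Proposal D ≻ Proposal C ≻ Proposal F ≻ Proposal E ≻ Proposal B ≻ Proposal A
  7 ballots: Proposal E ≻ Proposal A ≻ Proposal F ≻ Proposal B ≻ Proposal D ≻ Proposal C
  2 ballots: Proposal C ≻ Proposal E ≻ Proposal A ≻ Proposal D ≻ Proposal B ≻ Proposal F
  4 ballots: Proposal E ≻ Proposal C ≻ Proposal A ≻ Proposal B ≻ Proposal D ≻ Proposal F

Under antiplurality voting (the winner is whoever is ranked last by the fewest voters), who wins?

Proposal B

Last-place votes: Proposal A 11, Proposal B 0, Proposal C 7, Proposal D 13, Proposal E 10, Proposal F 6.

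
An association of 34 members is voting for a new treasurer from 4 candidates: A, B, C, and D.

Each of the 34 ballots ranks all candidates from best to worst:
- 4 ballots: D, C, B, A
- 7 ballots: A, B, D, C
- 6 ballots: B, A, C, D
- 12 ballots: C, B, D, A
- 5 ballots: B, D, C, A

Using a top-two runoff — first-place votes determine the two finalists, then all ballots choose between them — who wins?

B

Round 1 first-place votes: A 7, B 11, C 12, D 4. C and B advance.
Runoff: C is ranked above B on 16 ballots, B above C on 18.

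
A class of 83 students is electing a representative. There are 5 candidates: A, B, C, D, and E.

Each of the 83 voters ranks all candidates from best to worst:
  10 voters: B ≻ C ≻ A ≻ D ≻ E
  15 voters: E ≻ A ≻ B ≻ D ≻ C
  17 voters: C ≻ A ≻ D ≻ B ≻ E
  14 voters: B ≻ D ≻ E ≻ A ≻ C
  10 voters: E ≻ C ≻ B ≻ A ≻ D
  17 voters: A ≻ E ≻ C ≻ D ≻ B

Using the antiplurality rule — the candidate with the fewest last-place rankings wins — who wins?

A

Last-place votes: A 0, B 17, C 29, D 10, E 27.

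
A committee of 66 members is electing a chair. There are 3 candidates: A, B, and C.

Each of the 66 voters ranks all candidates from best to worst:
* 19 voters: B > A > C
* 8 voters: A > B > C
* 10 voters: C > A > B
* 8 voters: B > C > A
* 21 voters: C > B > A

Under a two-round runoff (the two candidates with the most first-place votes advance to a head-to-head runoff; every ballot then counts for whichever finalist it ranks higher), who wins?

B

Round 1 first-place votes: A 8, B 27, C 31. C and B advance.
Runoff: C is ranked above B on 31 ballots, B above C on 35.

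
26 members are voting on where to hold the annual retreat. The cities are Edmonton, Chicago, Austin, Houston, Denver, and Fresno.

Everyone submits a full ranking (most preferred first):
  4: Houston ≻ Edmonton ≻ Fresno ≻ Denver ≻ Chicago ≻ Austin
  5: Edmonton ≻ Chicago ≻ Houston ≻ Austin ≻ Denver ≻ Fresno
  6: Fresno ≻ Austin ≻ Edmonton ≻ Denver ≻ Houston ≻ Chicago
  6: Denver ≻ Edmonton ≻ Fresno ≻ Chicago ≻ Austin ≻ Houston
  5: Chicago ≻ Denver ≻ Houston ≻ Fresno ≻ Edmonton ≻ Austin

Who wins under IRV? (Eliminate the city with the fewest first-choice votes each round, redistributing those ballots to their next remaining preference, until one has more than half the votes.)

Round 1: Edmonton 5, Chicago 5, Austin 0, Houston 4, Denver 6, Fresno 6. Austin eliminated.
Round 2: Edmonton 5, Chicago 5, Houston 4, Denver 6, Fresno 6. Houston eliminated.
Round 3: Edmonton 9, Chicago 5, Denver 6, Fresno 6. Chicago eliminated.
Round 4: Edmonton 9, Denver 11, Fresno 6. Fresno eliminated.
Round 5: Edmonton 15, Denver 11. Edmonton has a majority (≥14).

Edmonton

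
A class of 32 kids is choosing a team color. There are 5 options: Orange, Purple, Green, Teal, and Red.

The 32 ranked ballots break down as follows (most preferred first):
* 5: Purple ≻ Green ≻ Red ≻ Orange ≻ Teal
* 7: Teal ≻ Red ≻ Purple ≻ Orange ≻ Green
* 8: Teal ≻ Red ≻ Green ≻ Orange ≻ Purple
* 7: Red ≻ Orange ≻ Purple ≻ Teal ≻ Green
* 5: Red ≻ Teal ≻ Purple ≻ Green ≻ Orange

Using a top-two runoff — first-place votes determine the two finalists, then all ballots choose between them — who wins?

Red

Round 1 first-place votes: Orange 0, Purple 5, Green 0, Teal 15, Red 12. Teal and Red advance.
Runoff: Teal is ranked above Red on 15 ballots, Red above Teal on 17.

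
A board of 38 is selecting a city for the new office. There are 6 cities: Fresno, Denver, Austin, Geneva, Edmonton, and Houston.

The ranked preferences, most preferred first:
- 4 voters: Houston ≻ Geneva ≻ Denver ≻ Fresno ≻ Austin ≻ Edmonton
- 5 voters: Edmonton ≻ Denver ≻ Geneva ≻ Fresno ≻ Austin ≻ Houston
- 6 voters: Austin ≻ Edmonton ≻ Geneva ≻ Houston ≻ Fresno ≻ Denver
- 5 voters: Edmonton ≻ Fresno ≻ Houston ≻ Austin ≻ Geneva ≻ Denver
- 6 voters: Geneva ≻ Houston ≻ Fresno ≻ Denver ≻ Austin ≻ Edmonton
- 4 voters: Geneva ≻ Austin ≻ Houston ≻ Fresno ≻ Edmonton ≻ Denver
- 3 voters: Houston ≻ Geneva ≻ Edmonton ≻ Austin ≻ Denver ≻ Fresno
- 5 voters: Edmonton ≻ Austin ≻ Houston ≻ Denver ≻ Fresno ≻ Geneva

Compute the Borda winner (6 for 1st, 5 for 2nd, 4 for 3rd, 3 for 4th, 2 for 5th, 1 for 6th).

Fresno: 4×3 + 5×3 + 6×2 + 5×5 + 6×4 + 4×3 + 3×1 + 5×2 = 113
Denver: 4×4 + 5×5 + 6×1 + 5×1 + 6×3 + 4×1 + 3×2 + 5×3 = 95
Austin: 4×2 + 5×2 + 6×6 + 5×3 + 6×2 + 4×5 + 3×3 + 5×5 = 135
Geneva: 4×5 + 5×4 + 6×4 + 5×2 + 6×6 + 4×6 + 3×5 + 5×1 = 154
Edmonton: 4×1 + 5×6 + 6×5 + 5×6 + 6×1 + 4×2 + 3×4 + 5×6 = 150
Houston: 4×6 + 5×1 + 6×3 + 5×4 + 6×5 + 4×4 + 3×6 + 5×4 = 151

Geneva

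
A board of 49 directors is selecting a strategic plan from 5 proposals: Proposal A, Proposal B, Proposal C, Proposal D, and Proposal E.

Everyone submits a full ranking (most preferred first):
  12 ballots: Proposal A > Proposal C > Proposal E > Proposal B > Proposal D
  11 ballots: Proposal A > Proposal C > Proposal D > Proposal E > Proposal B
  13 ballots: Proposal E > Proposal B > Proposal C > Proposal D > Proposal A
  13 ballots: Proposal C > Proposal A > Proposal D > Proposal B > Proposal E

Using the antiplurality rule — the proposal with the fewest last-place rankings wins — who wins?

Proposal C

Last-place votes: Proposal A 13, Proposal B 11, Proposal C 0, Proposal D 12, Proposal E 13.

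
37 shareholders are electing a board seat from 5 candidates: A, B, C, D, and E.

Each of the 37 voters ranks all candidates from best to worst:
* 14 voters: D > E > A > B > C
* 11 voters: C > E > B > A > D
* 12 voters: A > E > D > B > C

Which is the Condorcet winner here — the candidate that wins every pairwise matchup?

E vs A: 25–12
E vs B: 37–0
E vs C: 26–11
E vs D: 23–14
E beats every other candidate.

E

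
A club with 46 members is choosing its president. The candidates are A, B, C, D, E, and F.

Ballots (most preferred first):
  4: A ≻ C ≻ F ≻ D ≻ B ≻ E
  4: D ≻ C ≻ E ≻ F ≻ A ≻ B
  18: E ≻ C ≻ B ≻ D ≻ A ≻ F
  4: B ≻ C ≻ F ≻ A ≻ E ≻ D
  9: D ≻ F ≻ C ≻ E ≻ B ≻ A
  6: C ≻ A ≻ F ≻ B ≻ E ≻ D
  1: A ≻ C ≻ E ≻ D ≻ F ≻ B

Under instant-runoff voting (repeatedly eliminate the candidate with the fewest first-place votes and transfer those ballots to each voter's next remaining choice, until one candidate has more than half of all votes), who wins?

C

Round 1: A 5, B 4, C 6, D 13, E 18, F 0. F eliminated.
Round 2: A 5, B 4, C 6, D 13, E 18. B eliminated.
Round 3: A 5, C 10, D 13, E 18. A eliminated.
Round 4: C 15, D 13, E 18. D eliminated.
Round 5: C 28, E 18. C has a majority (≥24).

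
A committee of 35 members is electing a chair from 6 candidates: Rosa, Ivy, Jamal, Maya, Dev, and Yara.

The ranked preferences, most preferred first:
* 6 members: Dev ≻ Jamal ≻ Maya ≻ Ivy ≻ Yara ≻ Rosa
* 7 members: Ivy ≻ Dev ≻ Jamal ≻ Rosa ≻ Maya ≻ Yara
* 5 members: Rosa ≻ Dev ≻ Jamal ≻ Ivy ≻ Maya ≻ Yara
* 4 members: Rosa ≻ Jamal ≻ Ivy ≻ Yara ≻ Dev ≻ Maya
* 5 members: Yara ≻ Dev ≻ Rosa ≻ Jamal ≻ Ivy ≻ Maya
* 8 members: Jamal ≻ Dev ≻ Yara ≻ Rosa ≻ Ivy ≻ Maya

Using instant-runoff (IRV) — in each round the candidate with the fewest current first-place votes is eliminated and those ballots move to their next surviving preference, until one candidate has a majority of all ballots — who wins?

Dev

Round 1: Rosa 9, Ivy 7, Jamal 8, Maya 0, Dev 6, Yara 5. Maya eliminated.
Round 2: Rosa 9, Ivy 7, Jamal 8, Dev 6, Yara 5. Yara eliminated.
Round 3: Rosa 9, Ivy 7, Jamal 8, Dev 11. Ivy eliminated.
Round 4: Rosa 9, Jamal 8, Dev 18. Dev has a majority (≥18).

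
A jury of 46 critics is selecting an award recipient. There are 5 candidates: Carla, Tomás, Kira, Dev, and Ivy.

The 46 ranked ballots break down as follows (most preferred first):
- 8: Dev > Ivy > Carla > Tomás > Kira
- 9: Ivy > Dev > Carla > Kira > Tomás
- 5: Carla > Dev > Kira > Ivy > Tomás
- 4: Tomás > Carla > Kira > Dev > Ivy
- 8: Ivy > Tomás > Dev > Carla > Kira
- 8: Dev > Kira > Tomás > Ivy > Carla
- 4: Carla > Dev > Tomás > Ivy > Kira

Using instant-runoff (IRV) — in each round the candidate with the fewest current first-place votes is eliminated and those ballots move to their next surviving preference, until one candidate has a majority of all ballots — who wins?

Dev

Round 1: Carla 9, Tomás 4, Kira 0, Dev 16, Ivy 17. Kira eliminated.
Round 2: Carla 9, Tomás 4, Dev 16, Ivy 17. Tomás eliminated.
Round 3: Carla 13, Dev 16, Ivy 17. Carla eliminated.
Round 4: Dev 29, Ivy 17. Dev has a majority (≥24).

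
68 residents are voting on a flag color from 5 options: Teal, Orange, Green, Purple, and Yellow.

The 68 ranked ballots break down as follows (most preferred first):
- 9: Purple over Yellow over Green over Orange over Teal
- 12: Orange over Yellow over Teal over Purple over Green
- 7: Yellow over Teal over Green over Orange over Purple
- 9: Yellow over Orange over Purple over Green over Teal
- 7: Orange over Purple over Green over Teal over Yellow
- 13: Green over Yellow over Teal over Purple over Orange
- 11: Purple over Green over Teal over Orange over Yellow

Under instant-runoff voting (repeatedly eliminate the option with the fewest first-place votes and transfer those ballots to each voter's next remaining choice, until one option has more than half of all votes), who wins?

Yellow

Round 1: Teal 0, Orange 19, Green 13, Purple 20, Yellow 16. Teal eliminated.
Round 2: Orange 19, Green 13, Purple 20, Yellow 16. Green eliminated.
Round 3: Orange 19, Purple 20, Yellow 29. Orange eliminated.
Round 4: Purple 27, Yellow 41. Yellow has a majority (≥35).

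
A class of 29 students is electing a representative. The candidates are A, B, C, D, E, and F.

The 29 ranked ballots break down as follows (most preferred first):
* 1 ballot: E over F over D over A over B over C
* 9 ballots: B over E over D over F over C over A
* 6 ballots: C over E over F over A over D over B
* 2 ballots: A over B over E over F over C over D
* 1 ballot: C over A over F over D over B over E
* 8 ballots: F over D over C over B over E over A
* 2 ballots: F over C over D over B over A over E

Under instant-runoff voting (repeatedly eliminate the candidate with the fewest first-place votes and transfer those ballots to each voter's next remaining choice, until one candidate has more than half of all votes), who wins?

Round 1: A 2, B 9, C 7, D 0, E 1, F 10. D eliminated.
Round 2: A 2, B 9, C 7, E 1, F 10. E eliminated.
Round 3: A 2, B 9, C 7, F 11. A eliminated.
Round 4: B 11, C 7, F 11. C eliminated.
Round 5: B 11, F 18. F has a majority (≥15).

F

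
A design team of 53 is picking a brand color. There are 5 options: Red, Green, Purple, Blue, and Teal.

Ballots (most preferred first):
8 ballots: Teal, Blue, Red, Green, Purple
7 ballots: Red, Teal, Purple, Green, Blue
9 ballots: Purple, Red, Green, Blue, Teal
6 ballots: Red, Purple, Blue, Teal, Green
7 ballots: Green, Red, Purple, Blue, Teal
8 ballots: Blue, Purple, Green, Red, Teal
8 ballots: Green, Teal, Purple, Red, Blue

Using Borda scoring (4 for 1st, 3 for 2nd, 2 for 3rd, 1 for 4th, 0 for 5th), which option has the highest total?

Red

Red: 8×2 + 7×4 + 9×3 + 6×4 + 7×3 + 8×1 + 8×1 = 132
Green: 8×1 + 7×1 + 9×2 + 6×0 + 7×4 + 8×2 + 8×4 = 109
Purple: 8×0 + 7×2 + 9×4 + 6×3 + 7×2 + 8×3 + 8×2 = 122
Blue: 8×3 + 7×0 + 9×1 + 6×2 + 7×1 + 8×4 + 8×0 = 84
Teal: 8×4 + 7×3 + 9×0 + 6×1 + 7×0 + 8×0 + 8×3 = 83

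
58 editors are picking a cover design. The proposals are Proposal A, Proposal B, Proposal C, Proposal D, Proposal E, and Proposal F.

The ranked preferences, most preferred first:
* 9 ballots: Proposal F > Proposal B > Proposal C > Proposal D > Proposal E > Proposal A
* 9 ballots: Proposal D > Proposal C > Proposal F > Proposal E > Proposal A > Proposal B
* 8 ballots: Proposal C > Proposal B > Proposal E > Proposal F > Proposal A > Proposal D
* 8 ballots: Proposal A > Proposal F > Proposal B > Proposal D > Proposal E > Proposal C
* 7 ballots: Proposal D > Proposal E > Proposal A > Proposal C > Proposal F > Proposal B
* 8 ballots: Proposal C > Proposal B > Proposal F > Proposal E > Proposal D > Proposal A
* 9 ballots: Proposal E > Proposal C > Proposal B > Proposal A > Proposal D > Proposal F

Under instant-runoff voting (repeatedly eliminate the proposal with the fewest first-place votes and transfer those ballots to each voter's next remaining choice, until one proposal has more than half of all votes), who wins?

Round 1: Proposal A 8, Proposal B 0, Proposal C 16, Proposal D 16, Proposal E 9, Proposal F 9. Proposal B eliminated.
Round 2: Proposal A 8, Proposal C 16, Proposal D 16, Proposal E 9, Proposal F 9. Proposal A eliminated.
Round 3: Proposal C 16, Proposal D 16, Proposal E 9, Proposal F 17. Proposal E eliminated.
Round 4: Proposal C 25, Proposal D 16, Proposal F 17. Proposal D eliminated.
Round 5: Proposal C 41, Proposal F 17. Proposal C has a majority (≥30).

Proposal C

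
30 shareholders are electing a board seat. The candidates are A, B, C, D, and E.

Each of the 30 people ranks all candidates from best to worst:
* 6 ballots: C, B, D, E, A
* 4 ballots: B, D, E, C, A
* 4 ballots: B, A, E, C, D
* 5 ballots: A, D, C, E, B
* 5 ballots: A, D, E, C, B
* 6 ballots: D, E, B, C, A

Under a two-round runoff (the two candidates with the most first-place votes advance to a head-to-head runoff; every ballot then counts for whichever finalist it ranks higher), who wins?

Round 1 first-place votes: A 10, B 8, C 6, D 6, E 0. A and B advance.
Runoff: A is ranked above B on 10 ballots, B above A on 20.

B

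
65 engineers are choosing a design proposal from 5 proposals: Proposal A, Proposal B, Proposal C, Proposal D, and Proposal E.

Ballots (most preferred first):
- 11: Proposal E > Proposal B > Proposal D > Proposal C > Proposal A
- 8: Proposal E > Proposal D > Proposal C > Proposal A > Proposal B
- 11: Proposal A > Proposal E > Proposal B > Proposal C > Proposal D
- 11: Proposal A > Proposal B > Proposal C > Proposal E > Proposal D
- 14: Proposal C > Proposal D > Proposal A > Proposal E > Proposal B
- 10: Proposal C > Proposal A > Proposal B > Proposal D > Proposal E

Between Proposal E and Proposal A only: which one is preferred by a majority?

Proposal E is ranked above Proposal A on 19 ballots; Proposal A above Proposal E on 46.

Proposal A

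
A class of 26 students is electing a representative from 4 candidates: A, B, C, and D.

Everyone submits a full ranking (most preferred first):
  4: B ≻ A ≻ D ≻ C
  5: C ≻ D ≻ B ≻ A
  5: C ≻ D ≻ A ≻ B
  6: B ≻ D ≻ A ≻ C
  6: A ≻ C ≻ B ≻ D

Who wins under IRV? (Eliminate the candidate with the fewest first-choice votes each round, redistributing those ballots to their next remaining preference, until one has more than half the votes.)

Round 1: A 6, B 10, C 10, D 0. D eliminated.
Round 2: A 6, B 10, C 10. A eliminated.
Round 3: B 10, C 16. C has a majority (≥14).

C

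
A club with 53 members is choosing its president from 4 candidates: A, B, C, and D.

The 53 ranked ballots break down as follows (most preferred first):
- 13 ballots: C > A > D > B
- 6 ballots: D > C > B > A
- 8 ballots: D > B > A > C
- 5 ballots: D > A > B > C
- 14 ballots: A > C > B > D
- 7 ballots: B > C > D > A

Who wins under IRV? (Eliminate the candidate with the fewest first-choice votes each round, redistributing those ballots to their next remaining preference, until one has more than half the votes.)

Round 1: A 14, B 7, C 13, D 19. B eliminated.
Round 2: A 14, C 20, D 19. A eliminated.
Round 3: C 34, D 19. C has a majority (≥27).

C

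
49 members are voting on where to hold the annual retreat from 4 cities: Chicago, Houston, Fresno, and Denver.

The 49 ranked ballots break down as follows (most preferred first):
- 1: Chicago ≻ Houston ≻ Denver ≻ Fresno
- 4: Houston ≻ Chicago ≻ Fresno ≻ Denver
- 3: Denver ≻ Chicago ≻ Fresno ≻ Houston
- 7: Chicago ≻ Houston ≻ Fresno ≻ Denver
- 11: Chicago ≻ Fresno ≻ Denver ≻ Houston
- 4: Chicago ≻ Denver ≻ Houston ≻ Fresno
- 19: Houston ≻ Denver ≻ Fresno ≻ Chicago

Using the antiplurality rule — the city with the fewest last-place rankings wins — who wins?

Last-place votes: Chicago 19, Houston 14, Fresno 5, Denver 11.

Fresno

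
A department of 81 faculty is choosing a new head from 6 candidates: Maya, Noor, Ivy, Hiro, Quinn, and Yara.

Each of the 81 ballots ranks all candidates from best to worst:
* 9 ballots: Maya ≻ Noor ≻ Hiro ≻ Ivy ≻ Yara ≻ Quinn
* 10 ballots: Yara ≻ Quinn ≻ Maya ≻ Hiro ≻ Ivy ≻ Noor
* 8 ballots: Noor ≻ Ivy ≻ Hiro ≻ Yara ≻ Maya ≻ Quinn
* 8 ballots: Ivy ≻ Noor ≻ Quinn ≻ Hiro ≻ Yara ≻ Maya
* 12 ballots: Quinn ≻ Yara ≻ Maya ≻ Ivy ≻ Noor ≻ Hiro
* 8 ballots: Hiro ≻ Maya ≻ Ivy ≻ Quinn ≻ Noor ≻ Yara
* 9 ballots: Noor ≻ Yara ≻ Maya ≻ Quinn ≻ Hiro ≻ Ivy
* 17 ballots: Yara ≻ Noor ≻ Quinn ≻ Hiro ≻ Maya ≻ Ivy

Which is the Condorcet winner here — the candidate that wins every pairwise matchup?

Noor vs Maya: 42–39
Noor vs Ivy: 43–38
Noor vs Hiro: 63–18
Noor vs Quinn: 51–30
Noor vs Yara: 42–39
Noor beats every other candidate.

Noor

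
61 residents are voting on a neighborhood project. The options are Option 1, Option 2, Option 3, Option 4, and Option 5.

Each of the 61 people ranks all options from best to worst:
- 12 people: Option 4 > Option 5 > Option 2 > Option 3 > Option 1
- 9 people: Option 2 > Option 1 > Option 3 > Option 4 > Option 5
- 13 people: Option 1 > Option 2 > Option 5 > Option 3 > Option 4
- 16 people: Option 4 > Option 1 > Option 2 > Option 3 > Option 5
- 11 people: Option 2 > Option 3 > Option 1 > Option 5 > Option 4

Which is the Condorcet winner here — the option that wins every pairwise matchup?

Option 2

Option 2 vs Option 1: 32–29
Option 2 vs Option 3: 61–0
Option 2 vs Option 4: 33–28
Option 2 vs Option 5: 49–12
Option 2 beats every other option.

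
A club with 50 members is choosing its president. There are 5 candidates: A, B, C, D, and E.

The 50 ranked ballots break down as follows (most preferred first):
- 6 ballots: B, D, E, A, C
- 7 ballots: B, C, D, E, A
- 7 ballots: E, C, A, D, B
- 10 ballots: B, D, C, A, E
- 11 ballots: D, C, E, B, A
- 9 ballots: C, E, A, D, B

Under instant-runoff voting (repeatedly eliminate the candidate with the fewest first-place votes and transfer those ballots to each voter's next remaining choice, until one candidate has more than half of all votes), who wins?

C

Round 1: A 0, B 23, C 9, D 11, E 7. A eliminated.
Round 2: B 23, C 9, D 11, E 7. E eliminated.
Round 3: B 23, C 16, D 11. D eliminated.
Round 4: B 23, C 27. C has a majority (≥26).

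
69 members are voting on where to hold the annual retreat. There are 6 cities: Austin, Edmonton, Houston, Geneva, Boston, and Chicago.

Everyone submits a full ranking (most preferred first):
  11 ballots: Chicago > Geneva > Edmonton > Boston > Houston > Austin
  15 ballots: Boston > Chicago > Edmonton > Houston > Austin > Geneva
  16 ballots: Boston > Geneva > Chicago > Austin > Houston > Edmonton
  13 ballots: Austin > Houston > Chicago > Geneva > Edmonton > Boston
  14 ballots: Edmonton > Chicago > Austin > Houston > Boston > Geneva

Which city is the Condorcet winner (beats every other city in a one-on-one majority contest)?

Chicago vs Austin: 56–13
Chicago vs Edmonton: 55–14
Chicago vs Houston: 56–13
Chicago vs Geneva: 53–16
Chicago vs Boston: 38–31
Chicago beats every other city.

Chicago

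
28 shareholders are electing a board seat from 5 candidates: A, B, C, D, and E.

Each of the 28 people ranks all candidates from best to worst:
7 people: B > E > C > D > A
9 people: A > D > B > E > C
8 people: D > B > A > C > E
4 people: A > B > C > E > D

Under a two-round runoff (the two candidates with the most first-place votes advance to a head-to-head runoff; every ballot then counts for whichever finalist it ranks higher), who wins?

Round 1 first-place votes: A 13, B 7, C 0, D 8, E 0. A and D advance.
Runoff: A is ranked above D on 13 ballots, D above A on 15.

D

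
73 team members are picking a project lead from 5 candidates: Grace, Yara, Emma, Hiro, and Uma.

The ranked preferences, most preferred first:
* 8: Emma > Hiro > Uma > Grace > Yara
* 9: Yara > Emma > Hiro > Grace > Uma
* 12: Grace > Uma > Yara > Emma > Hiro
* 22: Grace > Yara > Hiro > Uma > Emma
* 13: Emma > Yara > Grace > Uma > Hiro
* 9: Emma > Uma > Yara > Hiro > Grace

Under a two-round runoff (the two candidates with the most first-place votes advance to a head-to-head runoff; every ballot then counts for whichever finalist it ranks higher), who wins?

Emma

Round 1 first-place votes: Grace 34, Yara 9, Emma 30, Hiro 0, Uma 0. Grace and Emma advance.
Runoff: Grace is ranked above Emma on 34 ballots, Emma above Grace on 39.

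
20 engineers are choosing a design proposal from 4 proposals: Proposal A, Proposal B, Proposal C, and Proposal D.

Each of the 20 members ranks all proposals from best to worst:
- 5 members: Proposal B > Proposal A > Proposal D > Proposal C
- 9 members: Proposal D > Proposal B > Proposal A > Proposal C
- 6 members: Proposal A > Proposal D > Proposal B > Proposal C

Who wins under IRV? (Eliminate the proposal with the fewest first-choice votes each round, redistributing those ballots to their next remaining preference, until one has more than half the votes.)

Proposal A

Round 1: Proposal A 6, Proposal B 5, Proposal C 0, Proposal D 9. Proposal C eliminated.
Round 2: Proposal A 6, Proposal B 5, Proposal D 9. Proposal B eliminated.
Round 3: Proposal A 11, Proposal D 9. Proposal A has a majority (≥11).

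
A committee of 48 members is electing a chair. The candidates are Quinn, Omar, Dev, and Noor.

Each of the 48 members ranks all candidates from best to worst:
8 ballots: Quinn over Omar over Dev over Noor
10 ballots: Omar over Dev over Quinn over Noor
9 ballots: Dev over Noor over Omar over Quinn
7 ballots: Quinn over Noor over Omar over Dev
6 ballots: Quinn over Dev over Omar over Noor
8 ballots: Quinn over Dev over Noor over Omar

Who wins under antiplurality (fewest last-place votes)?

Dev

Last-place votes: Quinn 9, Omar 8, Dev 7, Noor 24.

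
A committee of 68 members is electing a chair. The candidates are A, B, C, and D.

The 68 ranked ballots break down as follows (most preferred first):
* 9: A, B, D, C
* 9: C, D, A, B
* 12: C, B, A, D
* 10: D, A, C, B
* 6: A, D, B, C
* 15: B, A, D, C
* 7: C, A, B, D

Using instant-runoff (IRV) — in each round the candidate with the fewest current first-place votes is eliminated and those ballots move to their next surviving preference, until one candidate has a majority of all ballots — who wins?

A

Round 1: A 15, B 15, C 28, D 10. D eliminated.
Round 2: A 25, B 15, C 28. B eliminated.
Round 3: A 40, C 28. A has a majority (≥35).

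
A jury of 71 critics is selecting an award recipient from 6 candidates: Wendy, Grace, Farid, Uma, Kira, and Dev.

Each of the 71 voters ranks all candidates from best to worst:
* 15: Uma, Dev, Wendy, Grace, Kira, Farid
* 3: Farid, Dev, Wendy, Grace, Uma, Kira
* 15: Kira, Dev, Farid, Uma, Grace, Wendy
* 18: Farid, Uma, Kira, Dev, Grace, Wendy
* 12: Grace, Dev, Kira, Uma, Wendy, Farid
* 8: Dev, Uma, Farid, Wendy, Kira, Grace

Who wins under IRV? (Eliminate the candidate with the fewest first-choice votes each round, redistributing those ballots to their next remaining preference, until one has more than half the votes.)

Uma

Round 1: Wendy 0, Grace 12, Farid 21, Uma 15, Kira 15, Dev 8. Wendy eliminated.
Round 2: Grace 12, Farid 21, Uma 15, Kira 15, Dev 8. Dev eliminated.
Round 3: Grace 12, Farid 21, Uma 23, Kira 15. Grace eliminated.
Round 4: Farid 21, Uma 23, Kira 27. Farid eliminated.
Round 5: Uma 44, Kira 27. Uma has a majority (≥36).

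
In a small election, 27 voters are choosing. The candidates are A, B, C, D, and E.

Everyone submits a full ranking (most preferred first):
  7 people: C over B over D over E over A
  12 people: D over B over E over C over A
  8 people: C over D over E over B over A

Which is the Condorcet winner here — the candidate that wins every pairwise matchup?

C vs A: 27–0
C vs B: 15–12
C vs D: 15–12
C vs E: 15–12
C beats every other candidate.

C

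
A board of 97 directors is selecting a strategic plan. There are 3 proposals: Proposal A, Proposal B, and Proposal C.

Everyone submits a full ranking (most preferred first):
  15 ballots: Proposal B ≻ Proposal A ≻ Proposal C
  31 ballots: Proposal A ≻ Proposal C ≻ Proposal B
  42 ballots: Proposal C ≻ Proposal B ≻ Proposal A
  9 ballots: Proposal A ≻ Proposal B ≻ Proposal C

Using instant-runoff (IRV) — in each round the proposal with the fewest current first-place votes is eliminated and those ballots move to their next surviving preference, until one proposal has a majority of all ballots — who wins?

Round 1: Proposal A 40, Proposal B 15, Proposal C 42. Proposal B eliminated.
Round 2: Proposal A 55, Proposal C 42. Proposal A has a majority (≥49).

Proposal A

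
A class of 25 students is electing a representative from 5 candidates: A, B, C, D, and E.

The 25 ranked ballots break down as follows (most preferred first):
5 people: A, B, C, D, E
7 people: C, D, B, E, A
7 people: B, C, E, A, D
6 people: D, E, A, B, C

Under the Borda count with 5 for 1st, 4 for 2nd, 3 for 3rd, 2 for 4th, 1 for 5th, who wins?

B

A: 5×5 + 7×1 + 7×2 + 6×3 = 64
B: 5×4 + 7×3 + 7×5 + 6×2 = 88
C: 5×3 + 7×5 + 7×4 + 6×1 = 84
D: 5×2 + 7×4 + 7×1 + 6×5 = 75
E: 5×1 + 7×2 + 7×3 + 6×4 = 64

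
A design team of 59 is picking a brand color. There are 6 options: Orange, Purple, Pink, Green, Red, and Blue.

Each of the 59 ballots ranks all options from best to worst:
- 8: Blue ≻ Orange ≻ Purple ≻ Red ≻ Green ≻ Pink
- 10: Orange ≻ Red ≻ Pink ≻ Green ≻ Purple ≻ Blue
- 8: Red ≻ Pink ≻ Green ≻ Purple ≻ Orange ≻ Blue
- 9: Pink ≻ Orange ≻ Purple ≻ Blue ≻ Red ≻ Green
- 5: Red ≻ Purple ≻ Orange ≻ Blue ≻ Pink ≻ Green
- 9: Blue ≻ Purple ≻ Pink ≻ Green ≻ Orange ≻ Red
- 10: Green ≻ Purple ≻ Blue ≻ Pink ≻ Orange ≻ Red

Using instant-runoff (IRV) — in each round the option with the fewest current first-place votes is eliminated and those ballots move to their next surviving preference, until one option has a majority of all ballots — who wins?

Round 1: Orange 10, Purple 0, Pink 9, Green 10, Red 13, Blue 17. Purple eliminated.
Round 2: Orange 10, Pink 9, Green 10, Red 13, Blue 17. Pink eliminated.
Round 3: Orange 19, Green 10, Red 13, Blue 17. Green eliminated.
Round 4: Orange 19, Red 13, Blue 27. Red eliminated.
Round 5: Orange 32, Blue 27. Orange has a majority (≥30).

Orange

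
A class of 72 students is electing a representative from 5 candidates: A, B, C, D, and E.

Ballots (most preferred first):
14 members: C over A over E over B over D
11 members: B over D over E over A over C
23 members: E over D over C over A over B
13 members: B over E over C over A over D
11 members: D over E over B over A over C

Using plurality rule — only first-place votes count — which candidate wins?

B

First-place votes: A 0, B 24, C 14, D 11, E 23.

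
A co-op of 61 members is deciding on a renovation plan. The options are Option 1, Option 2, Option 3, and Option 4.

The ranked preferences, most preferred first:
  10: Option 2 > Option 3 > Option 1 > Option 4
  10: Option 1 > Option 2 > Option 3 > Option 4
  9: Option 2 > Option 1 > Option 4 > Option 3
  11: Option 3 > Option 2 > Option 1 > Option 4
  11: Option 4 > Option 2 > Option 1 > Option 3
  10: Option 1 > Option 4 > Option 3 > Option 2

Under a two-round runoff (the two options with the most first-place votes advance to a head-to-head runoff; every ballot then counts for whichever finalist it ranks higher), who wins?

Round 1 first-place votes: Option 1 20, Option 2 19, Option 3 11, Option 4 11. Option 1 and Option 2 advance.
Runoff: Option 1 is ranked above Option 2 on 20 ballots, Option 2 above Option 1 on 41.

Option 2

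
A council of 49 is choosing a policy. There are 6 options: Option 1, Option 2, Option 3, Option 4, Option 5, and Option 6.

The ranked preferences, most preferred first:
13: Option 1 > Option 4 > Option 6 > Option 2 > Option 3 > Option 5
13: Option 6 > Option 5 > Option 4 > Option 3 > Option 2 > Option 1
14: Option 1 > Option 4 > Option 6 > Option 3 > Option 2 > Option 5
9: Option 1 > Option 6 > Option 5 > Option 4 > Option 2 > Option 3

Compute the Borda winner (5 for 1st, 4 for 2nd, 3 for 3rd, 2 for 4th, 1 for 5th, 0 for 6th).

Option 1: 13×5 + 13×0 + 14×5 + 9×5 = 180
Option 2: 13×2 + 13×1 + 14×1 + 9×1 = 62
Option 3: 13×1 + 13×2 + 14×2 + 9×0 = 67
Option 4: 13×4 + 13×3 + 14×4 + 9×2 = 165
Option 5: 13×0 + 13×4 + 14×0 + 9×3 = 79
Option 6: 13×3 + 13×5 + 14×3 + 9×4 = 182

Option 6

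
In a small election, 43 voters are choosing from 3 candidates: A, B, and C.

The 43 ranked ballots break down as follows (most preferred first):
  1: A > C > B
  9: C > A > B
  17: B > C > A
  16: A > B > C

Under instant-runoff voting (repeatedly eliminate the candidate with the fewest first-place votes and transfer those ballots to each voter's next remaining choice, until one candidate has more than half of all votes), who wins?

A

Round 1: A 17, B 17, C 9. C eliminated.
Round 2: A 26, B 17. A has a majority (≥22).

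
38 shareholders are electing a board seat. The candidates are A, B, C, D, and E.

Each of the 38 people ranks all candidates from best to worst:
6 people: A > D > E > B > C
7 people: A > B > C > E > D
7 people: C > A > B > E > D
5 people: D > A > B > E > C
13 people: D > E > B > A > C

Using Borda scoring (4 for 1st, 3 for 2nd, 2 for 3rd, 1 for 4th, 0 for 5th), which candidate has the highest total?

A

A: 6×4 + 7×4 + 7×3 + 5×3 + 13×1 = 101
B: 6×1 + 7×3 + 7×2 + 5×2 + 13×2 = 77
C: 6×0 + 7×2 + 7×4 + 5×0 + 13×0 = 42
D: 6×3 + 7×0 + 7×0 + 5×4 + 13×4 = 90
E: 6×2 + 7×1 + 7×1 + 5×1 + 13×3 = 70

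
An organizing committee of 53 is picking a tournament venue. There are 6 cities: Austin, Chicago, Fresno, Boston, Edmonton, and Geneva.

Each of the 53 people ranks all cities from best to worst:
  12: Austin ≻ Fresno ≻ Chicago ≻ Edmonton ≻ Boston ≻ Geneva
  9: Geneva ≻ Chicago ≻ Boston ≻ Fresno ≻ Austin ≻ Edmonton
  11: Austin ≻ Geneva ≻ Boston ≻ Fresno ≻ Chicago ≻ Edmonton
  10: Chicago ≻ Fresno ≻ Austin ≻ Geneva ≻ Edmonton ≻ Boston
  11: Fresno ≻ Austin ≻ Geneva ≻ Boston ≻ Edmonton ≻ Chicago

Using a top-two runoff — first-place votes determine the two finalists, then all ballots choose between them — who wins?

Round 1 first-place votes: Austin 23, Chicago 10, Fresno 11, Boston 0, Edmonton 0, Geneva 9. Austin and Fresno advance.
Runoff: Austin is ranked above Fresno on 23 ballots, Fresno above Austin on 30.

Fresno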